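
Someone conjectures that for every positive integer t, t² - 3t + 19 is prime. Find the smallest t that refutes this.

For t = 1, 2, 3, 4, …, 15, 16, 17 the conclusion holds.
t = 18: t² - 3t + 19 = 289 = 17 × 17, composite.
Hence t = 18 is a counterexample.

t = 18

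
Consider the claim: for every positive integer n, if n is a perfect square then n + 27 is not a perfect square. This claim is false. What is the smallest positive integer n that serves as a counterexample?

n = 9

We need the least positive integer n for which n is a perfect square but n + 27 is a perfect square.
For n = 1, 4 the conclusion holds.
n = 9: 9 = 3² and 9 + 27 = 36 = 6².
Thus n = 9 disproves the claim, and no smaller n works.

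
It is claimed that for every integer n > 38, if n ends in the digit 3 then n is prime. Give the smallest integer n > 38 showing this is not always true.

n = 63

We need the least integer n > 38 for which n ends in the digit 3 but n is not prime.
For n = 43, 53 the conclusion holds.
n = 63: 63 ends in 3; 63 = 3 × 21, composite.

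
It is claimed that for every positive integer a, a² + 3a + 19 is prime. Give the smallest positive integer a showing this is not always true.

a = 15

Check each positive integer a in order until a² + 3a + 19 is not prime.
For a = 1, 2, 3, 4, …, 12, 13, 14 the conclusion holds.
a = 15: a² + 3a + 19 = 289 = 17 × 17, composite.
Thus a = 15 disproves the claim, and no smaller a works.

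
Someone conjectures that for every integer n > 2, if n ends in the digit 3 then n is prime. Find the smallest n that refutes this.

n = 33

We need the least integer n > 2 for which n ends in the digit 3 but n is not prime.
For n = 3, 13, 23 the conclusion holds.
n = 33: 33 ends in 3; 33 = 3 × 11, composite.
Thus n = 33 disproves the claim, and no smaller n works.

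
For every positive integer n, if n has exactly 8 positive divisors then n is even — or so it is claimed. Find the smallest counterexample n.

n = 105

For n = 24, 30, 40, 42, …, 88, 102, 104 the conclusion holds.
n = 105: divisors of 105: 1, 3, 5, 7, 15, 21, 35, 105; 105 is odd.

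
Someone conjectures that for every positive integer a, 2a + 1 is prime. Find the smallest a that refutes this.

a = 4

Check each positive integer a in order until 2a + 1 is not prime.
a = 1: 2a + 1 = 3, prime.
a = 2: 2a + 1 = 5, prime.
a = 3: 2a + 1 = 7, prime.
a = 4: 2a + 1 = 9 = 3 × 3, composite.
Thus a = 4 disproves the claim, and no smaller a works.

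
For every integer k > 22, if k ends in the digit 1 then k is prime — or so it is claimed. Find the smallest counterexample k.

k = 51

A counterexample is any integer k > 22 such that k ends in the digit 1 but k is not prime; we check each in order.
k = 31: 31 ends in 1 and is prime.
k = 41: 41 ends in 1 and is prime.
k = 51: 51 ends in 1; 51 = 3 × 17, composite.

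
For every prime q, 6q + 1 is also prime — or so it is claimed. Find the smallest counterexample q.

q = 2: 6q + 1 = 13, prime.
q = 3: 6q + 1 = 19, prime.
q = 5: 6q + 1 = 31, prime.
q = 7: 6q + 1 = 43, prime.
q = 11: 6q + 1 = 67, prime.
q = 13: 6q + 1 = 79, prime.
q = 17: 6q + 1 = 103, prime.
q = 19: 6q + 1 = 115 = 5 × 23, not prime.
So q = 19 is the smallest counterexample.

q = 19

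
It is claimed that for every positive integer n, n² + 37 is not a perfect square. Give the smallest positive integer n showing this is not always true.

The first 17 eligible values, up to n = 17, all satisfy the conclusion.
n = 18: 18² + 37 = 361 = 19², a perfect square.

n = 18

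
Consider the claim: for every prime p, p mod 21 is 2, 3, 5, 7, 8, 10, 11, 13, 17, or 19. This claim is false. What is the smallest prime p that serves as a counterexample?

We need the least prime p for which the claim fails.
For p = 2, 3, 5, 7, …, 23, 29, 31 the conclusion holds.
p = 37: 37 mod 21 = 16 — not in {2, 3, 5, 7, 8, 10, 11, 13, 17, 19}.

p = 37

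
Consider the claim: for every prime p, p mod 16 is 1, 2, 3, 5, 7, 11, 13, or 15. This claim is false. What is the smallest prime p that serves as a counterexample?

We need the least prime p for which the claim fails.
For p = 2, 3, 5, 7, …, 29, 31, 37 the conclusion holds.
p = 41: 41 mod 16 = 9 — not in {1, 2, 3, 5, 7, 11, 13, 15}.
Thus p = 41 disproves the claim, and no smaller p works.

p = 41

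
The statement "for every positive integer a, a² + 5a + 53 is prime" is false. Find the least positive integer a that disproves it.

We need the least positive integer a for which a² + 5a + 53 is not prime.
a = 1: a² + 5a + 53 = 59, prime.
a = 2: a² + 5a + 53 = 67, prime.
a = 3: a² + 5a + 53 = 77 = 7 × 11, composite.
So a = 3 is the smallest counterexample.

a = 3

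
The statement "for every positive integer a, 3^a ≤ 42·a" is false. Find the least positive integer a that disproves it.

A counterexample is any positive integer a such that 3^a > 42·a; we check each in order.
a = 1: 3^a = 3 and 42·a = 42, so 3 ≤ 42.
a = 2: 3^a = 9 and 42·a = 84, so 9 ≤ 84.
a = 3: 3^a = 27 and 42·a = 126, so 27 ≤ 126.
a = 4: 3^a = 81 and 42·a = 168, so 81 ≤ 168.
a = 5: 3^a = 243 and 42·a = 210, so 243 > 210.

a = 5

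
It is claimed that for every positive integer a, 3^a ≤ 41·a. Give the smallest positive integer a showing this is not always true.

We need the least positive integer a for which 3^a > 41·a.
a = 1: 3^a = 3 and 41·a = 41, so 3 ≤ 41.
a = 2: 3^a = 9 and 41·a = 82, so 9 ≤ 82.
a = 3: 3^a = 27 and 41·a = 123, so 27 ≤ 123.
a = 4: 3^a = 81 and 41·a = 164, so 81 ≤ 164.
a = 5: 3^a = 243 and 41·a = 205, so 243 > 205.
Thus a = 5 disproves the claim, and no smaller a works.

a = 5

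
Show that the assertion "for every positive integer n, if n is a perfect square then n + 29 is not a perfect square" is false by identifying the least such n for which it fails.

n = 196

A counterexample is any positive integer n such that n is a perfect square but n + 29 is a perfect square; we check each in order.
For n = 1, 4, 9, 16, …, 121, 144, 169 the conclusion holds.
n = 196: 196 = 14² and 196 + 29 = 225 = 15².
So n = 196 is the smallest counterexample.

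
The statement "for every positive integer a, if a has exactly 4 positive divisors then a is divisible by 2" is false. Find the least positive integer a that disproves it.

a = 15

a = 6: τ(6) = 4; 6 mod 2 = 0.
a = 8: τ(8) = 4; 8 mod 2 = 0.
a = 10: τ(10) = 4; 10 mod 2 = 0.
a = 14: τ(14) = 4; 14 mod 2 = 0.
a = 15: τ(15) = 4; 15 mod 2 = 1.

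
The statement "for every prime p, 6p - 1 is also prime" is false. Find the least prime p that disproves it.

p = 11

We need the least prime p for which 6p - 1 is not prime.
p = 2: 6p - 1 = 11, prime.
p = 3: 6p - 1 = 17, prime.
p = 5: 6p - 1 = 29, prime.
p = 7: 6p - 1 = 41, prime.
p = 11: 6p - 1 = 65 = 5 × 13, not prime.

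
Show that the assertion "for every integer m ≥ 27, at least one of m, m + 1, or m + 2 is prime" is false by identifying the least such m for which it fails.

m = 32

For m = 27, 28, 29, 30, 31 the conclusion holds.
m = 32: 32 = 2 × 16; 33 = 3 × 11; 34 = 2 × 17 — all composite.
Thus m = 32 disproves the claim, and no smaller m works.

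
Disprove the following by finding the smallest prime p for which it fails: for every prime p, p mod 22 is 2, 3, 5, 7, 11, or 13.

The first 6 eligible values, up to p = 13, all satisfy the conclusion.
p = 17: 17 mod 22 = 17 — not in {2, 3, 5, 7, 11, 13}.

p = 17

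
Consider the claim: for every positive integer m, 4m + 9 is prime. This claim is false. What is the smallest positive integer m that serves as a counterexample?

m = 3

Check each positive integer m in order until 4m + 9 is not prime.
For m = 1, 2 the conclusion holds.
m = 3: 4m + 9 = 21 = 3 × 7, composite.
Hence m = 3 is a counterexample.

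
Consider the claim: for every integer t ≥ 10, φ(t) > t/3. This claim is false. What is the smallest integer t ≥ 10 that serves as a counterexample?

We need the least integer t ≥ 10 for which the claim fails.
For t = 10, 11 the conclusion holds.
t = 12: φ(12) = 4 and 12/3 = 4, so φ(12) ≤ 12/3.
So t = 12 is the smallest counterexample.

t = 12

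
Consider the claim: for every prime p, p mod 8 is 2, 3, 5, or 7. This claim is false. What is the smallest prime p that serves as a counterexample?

For p = 2, 3, 5, 7, 11, 13 the conclusion holds.
p = 17: 17 mod 8 = 1 — not in {2, 3, 5, 7}.
Hence p = 17 is a counterexample.

p = 17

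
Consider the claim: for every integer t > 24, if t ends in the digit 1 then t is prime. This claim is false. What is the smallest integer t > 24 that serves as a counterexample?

t = 51

For t = 31, 41 the conclusion holds.
t = 51: 51 ends in 1; 51 = 3 × 17, composite.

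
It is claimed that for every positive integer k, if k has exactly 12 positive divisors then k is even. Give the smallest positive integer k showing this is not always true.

k = 315

For k = 60, 72, 84, 90, …, 294, 306, 308 the conclusion holds.
k = 315: divisors of 315: 12 divisors; 315 is odd.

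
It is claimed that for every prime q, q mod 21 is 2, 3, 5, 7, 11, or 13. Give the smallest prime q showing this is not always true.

q = 17

Check each prime q in order until the claim fails.
The first 6 eligible values, up to q = 13, all satisfy the conclusion.
q = 17: 17 mod 21 = 17 — not in {2, 3, 5, 7, 11, 13}.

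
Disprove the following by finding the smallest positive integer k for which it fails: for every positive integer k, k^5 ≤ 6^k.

k = 3

We need the least positive integer k for which k^5 > 6^k.
For k = 1, 2 the conclusion holds.
k = 3: k^5 = 243 and 6^k = 216, so 243 > 216.
Hence k = 3 is a counterexample.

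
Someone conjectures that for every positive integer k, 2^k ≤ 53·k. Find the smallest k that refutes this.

A counterexample is any positive integer k such that 2^k > 53·k; we check each in order.
k = 1: 2^k = 2 and 53·k = 53, so 2 ≤ 53.
k = 2: 2^k = 4 and 53·k = 106, so 4 ≤ 106.
k = 3: 2^k = 8 and 53·k = 159, so 8 ≤ 159.
k = 4: 2^k = 16 and 53·k = 212, so 16 ≤ 212.
k = 5: 2^k = 32 and 53·k = 265, so 32 ≤ 265.
k = 6: 2^k = 64 and 53·k = 318, so 64 ≤ 318.
k = 7: 2^k = 128 and 53·k = 371, so 128 ≤ 371.
k = 8: 2^k = 256 and 53·k = 424, so 256 ≤ 424.
k = 9: 2^k = 512 and 53·k = 477, so 512 > 477.

k = 9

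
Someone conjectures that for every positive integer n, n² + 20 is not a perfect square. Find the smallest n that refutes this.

n = 4

Check each positive integer n in order until n² + 20 is a perfect square.
n = 1: 1² + 20 = 21, not a perfect square.
n = 2: 2² + 20 = 24, not a perfect square.
n = 3: 3² + 20 = 29, not a perfect square.
n = 4: 4² + 20 = 36 = 6², a perfect square.
Hence n = 4 is a counterexample.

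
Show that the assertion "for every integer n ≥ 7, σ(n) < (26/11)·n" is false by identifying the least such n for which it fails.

Check each integer n ≥ 7 in order until the claim fails.
For n = 7, 8, 9, 10, …, 21, 22, 23 the conclusion holds.
n = 24: σ(24) = 60; 60 ≥ 624/11.
Thus n = 24 disproves the claim, and no smaller n works.

n = 24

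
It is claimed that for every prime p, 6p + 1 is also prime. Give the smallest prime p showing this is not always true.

p = 19

Check each prime p in order until 6p + 1 is not prime.
For p = 2, 3, 5, 7, 11, 13, 17 the conclusion holds.
p = 19: 6p + 1 = 115 = 5 × 23, not prime.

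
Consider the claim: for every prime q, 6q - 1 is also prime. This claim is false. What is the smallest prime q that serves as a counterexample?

Check each prime q in order until 6q - 1 is not prime.
The first 4 eligible values, up to q = 7, all satisfy the conclusion.
q = 11: 6q - 1 = 65 = 5 × 13, not prime.

q = 11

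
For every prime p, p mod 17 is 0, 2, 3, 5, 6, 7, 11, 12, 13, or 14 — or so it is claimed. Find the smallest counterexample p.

For p = 2, 3, 5, 7, …, 31, 37, 41 the conclusion holds.
p = 43: 43 mod 17 = 9 — not in {0, 2, 3, 5, 6, 7, 11, 12, 13, 14}.
So p = 43 is the smallest counterexample.

p = 43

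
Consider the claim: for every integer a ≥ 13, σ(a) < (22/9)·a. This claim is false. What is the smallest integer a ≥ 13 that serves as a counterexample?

Check each integer a ≥ 13 in order until the claim fails.
The first 11 eligible values, up to a = 23, all satisfy the conclusion.
a = 24: σ(24) = 60; 60 ≥ 176/3.
Hence a = 24 is a counterexample.

a = 24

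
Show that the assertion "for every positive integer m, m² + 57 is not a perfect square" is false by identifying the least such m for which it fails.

m = 8

For m = 1, 2, 3, 4, 5, 6, 7 the conclusion holds.
m = 8: 8² + 57 = 121 = 11², a perfect square.
Thus m = 8 disproves the claim, and no smaller m works.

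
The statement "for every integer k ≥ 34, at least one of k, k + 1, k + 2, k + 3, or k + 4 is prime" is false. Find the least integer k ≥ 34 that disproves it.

For k = 34, 35, 36, 37, …, 45, 46, 47 the conclusion holds.
k = 48: 48 = 2 × 24; 49 = 7 × 7; 50 = 2 × 25; 51 = 3 × 17; 52 = 2 × 26 — all composite.
So k = 48 is the smallest counterexample.

k = 48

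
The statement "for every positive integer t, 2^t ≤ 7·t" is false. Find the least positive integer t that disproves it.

We need the least positive integer t for which 2^t > 7·t.
For t = 1, 2, 3, 4, 5 the conclusion holds.
t = 6: 2^t = 64 and 7·t = 42, so 64 > 42.

t = 6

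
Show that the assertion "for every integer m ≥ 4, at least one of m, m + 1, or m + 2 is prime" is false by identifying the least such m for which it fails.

m = 4: 5 is prime.
m = 5: 5 is prime.
m = 6: 7 is prime.
m = 7: 7 is prime.
m = 8: 8 = 2 × 4; 9 = 3 × 3; 10 = 2 × 5 — all composite.
Hence m = 8 is a counterexample.

m = 8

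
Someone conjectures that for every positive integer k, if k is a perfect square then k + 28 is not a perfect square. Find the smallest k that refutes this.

A counterexample is any positive integer k such that k is a perfect square but k + 28 is a perfect square; we check each in order.
k = 1: 1 + 28 = 29, not a perfect square.
k = 4: 4 + 28 = 32, not a perfect square.
k = 9: 9 + 28 = 37, not a perfect square.
k = 16: 16 + 28 = 44, not a perfect square.
k = 25: 25 + 28 = 53, not a perfect square.
k = 36: 36 = 6² and 36 + 28 = 64 = 8².
Thus k = 36 disproves the claim, and no smaller k works.

k = 36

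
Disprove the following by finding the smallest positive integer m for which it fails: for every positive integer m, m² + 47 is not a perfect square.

We need the least positive integer m for which m² + 47 is a perfect square.
For m = 1, 2, 3, 4, …, 20, 21, 22 the conclusion holds.
m = 23: 23² + 47 = 576 = 24², a perfect square.
Hence m = 23 is a counterexample.

m = 23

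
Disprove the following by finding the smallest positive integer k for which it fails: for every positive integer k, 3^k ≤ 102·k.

A counterexample is any positive integer k such that 3^k > 102·k; we check each in order.
For k = 1, 2, 3, 4, 5 the conclusion holds.
k = 6: 3^k = 729 and 102·k = 612, so 729 > 612.

k = 6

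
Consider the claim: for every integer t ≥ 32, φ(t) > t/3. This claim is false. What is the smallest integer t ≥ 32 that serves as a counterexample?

t = 36

Check each integer t ≥ 32 in order until the claim fails.
t = 32: φ(32) = 16 and 32/3 = 32/3, so φ(32) > 32/3.
t = 33: φ(33) = 20 and 33/3 = 11, so φ(33) > 33/3.
t = 34: φ(34) = 16 and 34/3 = 34/3, so φ(34) > 34/3.
t = 35: φ(35) = 24 and 35/3 = 35/3, so φ(35) > 35/3.
t = 36: φ(36) = 12 and 36/3 = 12, so φ(36) ≤ 36/3.
So t = 36 is the smallest counterexample.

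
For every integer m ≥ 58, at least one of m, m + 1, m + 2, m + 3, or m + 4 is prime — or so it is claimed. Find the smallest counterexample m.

m = 62

m = 58: 59 is prime.
m = 59: 59 is prime.
m = 60: 61 is prime.
m = 61: 61 is prime.
m = 62: 62 = 2 × 31; 63 = 3 × 21; 64 = 2 × 32; 65 = 5 × 13; 66 = 2 × 33 — all composite.
Hence m = 62 is a counterexample.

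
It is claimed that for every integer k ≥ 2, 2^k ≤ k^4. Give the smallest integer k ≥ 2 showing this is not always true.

k = 17

Check each integer k ≥ 2 in order until 2^k > k^4.
The first 15 eligible values, up to k = 16, all satisfy the conclusion.
k = 17: 2^k = 131072 and k^4 = 83521, so 131072 > 83521.
Hence k = 17 is a counterexample.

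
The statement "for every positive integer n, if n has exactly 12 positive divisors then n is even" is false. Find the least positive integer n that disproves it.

n = 315

Check each positive integer n in order until n has exactly 12 positive divisors but n is odd.
For n = 60, 72, 84, 90, …, 294, 306, 308 the conclusion holds.
n = 315: divisors of 315: 12 divisors; 315 is odd.
Hence n = 315 is a counterexample.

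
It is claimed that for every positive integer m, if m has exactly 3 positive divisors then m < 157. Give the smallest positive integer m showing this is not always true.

m = 169

We need the least positive integer m for which m has exactly 3 positive divisors but the claim fails.
m = 4: τ(4) = 3; 4 < 157.
m = 9: τ(9) = 3; 9 < 157.
m = 25: τ(25) = 3; 25 < 157.
m = 49: τ(49) = 3; 49 < 157.
m = 121: τ(121) = 3; 121 < 157.
m = 169: τ(169) = 3; 169 ≥ 157.
Hence m = 169 is a counterexample.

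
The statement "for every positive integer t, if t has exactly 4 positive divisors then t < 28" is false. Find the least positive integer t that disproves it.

t = 33

We need the least positive integer t for which t has exactly 4 positive divisors but the claim fails.
For t = 6, 8, 10, 14, 15, 21, 22, 26, 27 the conclusion holds.
t = 33: τ(33) = 4; 33 ≥ 28.
Hence t = 33 is a counterexample.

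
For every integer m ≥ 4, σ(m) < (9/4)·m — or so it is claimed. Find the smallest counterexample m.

For m = 4, 5, 6, 7, 8, 9, 10, 11 the conclusion holds.
m = 12: σ(12) = 28; 28 ≥ 27.

m = 12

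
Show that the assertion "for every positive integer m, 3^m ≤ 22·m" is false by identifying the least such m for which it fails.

m = 5

We need the least positive integer m for which 3^m > 22·m.
For m = 1, 2, 3, 4 the conclusion holds.
m = 5: 3^m = 243 and 22·m = 110, so 243 > 110.
So m = 5 is the smallest counterexample.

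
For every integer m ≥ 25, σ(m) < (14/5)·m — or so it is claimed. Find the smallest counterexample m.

m = 60

A counterexample is any integer m ≥ 25 such that the claim fails; we check each in order.
For m = 25, 26, 27, 28, …, 57, 58, 59 the conclusion holds.
m = 60: σ(60) = 168; 168 ≥ 168.
Hence m = 60 is a counterexample.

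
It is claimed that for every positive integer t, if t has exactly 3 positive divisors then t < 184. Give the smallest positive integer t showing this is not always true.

t = 289

We need the least positive integer t for which t has exactly 3 positive divisors but the claim fails.
For t = 4, 9, 25, 49, 121, 169 the conclusion holds.
t = 289: τ(289) = 3; 289 ≥ 184.
So t = 289 is the smallest counterexample.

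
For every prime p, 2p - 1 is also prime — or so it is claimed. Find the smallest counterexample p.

p = 5

Check each prime p in order until 2p - 1 is not prime.
For p = 2, 3 the conclusion holds.
p = 5: 2p - 1 = 9 = 3 × 3, not prime.
So p = 5 is the smallest counterexample.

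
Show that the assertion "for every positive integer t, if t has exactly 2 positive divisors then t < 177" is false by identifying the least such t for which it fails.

A counterexample is any positive integer t such that t has exactly 2 positive divisors but the claim fails; we check each in order.
For t = 2, 3, 5, 7, …, 163, 167, 173 the conclusion holds.
t = 179: τ(179) = 2; 179 ≥ 177.

t = 179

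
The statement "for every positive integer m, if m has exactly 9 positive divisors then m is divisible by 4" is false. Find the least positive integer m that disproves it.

A counterexample is any positive integer m such that m has exactly 9 positive divisors but m is not divisible by 4; we check each in order.
For m = 36, 100, 196 the conclusion holds.
m = 225: τ(225) = 9; 225 mod 4 = 1.

m = 225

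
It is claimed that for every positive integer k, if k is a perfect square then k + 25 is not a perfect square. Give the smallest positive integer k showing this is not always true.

For k = 1, 4, 9, 16, …, 81, 100, 121 the conclusion holds.
k = 144: 144 = 12² and 144 + 25 = 169 = 13².
Hence k = 144 is a counterexample.

k = 144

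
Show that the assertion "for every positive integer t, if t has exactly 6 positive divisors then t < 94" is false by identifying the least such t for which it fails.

t = 98

We need the least positive integer t for which t has exactly 6 positive divisors but the claim fails.
The first 14 eligible values, up to t = 92, all satisfy the conclusion.
t = 98: τ(98) = 6; 98 ≥ 94.
So t = 98 is the smallest counterexample.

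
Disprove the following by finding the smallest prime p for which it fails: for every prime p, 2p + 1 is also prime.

We need the least prime p for which 2p + 1 is not prime.
For p = 2, 3, 5 the conclusion holds.
p = 7: 2p + 1 = 15 = 3 × 5, not prime.
So p = 7 is the smallest counterexample.

p = 7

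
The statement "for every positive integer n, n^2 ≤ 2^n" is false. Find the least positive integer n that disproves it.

n = 1: n^2 = 1 and 2^n = 2, so 1 ≤ 2.
n = 2: n^2 = 4 and 2^n = 4, so 4 ≤ 4.
n = 3: n^2 = 9 and 2^n = 8, so 9 > 8.
Thus n = 3 disproves the claim, and no smaller n works.

n = 3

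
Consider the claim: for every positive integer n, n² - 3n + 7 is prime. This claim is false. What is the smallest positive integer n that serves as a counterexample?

We need the least positive integer n for which n² - 3n + 7 is not prime.
For n = 1, 2, 3, 4, 5 the conclusion holds.
n = 6: n² - 3n + 7 = 25 = 5 × 5, composite.
Hence n = 6 is a counterexample.

n = 6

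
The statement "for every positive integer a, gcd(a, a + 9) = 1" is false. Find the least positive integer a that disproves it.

Check each positive integer a in order until gcd(a, a + 9) > 1.
For a = 1, 2 the conclusion holds.
a = 3: gcd(3, 12) = 3.

a = 3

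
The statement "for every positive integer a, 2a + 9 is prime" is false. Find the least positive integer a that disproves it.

A counterexample is any positive integer a such that 2a + 9 is not prime; we check each in order.
For a = 1, 2 the conclusion holds.
a = 3: 2a + 9 = 15 = 3 × 5, composite.
Thus a = 3 disproves the claim, and no smaller a works.

a = 3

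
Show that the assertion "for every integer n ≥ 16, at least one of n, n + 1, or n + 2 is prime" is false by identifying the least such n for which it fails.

Check each integer n ≥ 16 in order until n, n + 1, n + 2 are all composite.
n = 16: 17 is prime.
n = 17: 17 is prime.
n = 18: 19 is prime.
n = 19: 19 is prime.
n = 20: 20 = 2 × 10; 21 = 3 × 7; 22 = 2 × 11 — all composite.
Hence n = 20 is a counterexample.

n = 20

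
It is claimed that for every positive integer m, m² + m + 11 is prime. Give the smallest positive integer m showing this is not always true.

The first 9 eligible values, up to m = 9, all satisfy the conclusion.
m = 10: m² + m + 11 = 121 = 11 × 11, composite.
So m = 10 is the smallest counterexample.

m = 10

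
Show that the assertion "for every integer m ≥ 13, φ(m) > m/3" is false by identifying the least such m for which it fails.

Check each integer m ≥ 13 in order until the claim fails.
m = 13: φ(13) = 12 and 13/3 = 13/3, so φ(13) > 13/3.
m = 14: φ(14) = 6 and 14/3 = 14/3, so φ(14) > 14/3.
m = 15: φ(15) = 8 and 15/3 = 5, so φ(15) > 15/3.
m = 16: φ(16) = 8 and 16/3 = 16/3, so φ(16) > 16/3.
m = 17: φ(17) = 16 and 17/3 = 17/3, so φ(17) > 17/3.
m = 18: φ(18) = 6 and 18/3 = 6, so φ(18) ≤ 18/3.
So m = 18 is the smallest counterexample.

m = 18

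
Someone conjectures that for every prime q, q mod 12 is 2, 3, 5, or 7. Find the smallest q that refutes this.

q = 11

A counterexample is any prime q such that the claim fails; we check each in order.
q = 2: 2 mod 12 = 2.
q = 3: 3 mod 12 = 3.
q = 5: 5 mod 12 = 5.
q = 7: 7 mod 12 = 7.
q = 11: 11 mod 12 = 11 — not in {2, 3, 5, 7}.
Thus q = 11 disproves the claim, and no smaller q works.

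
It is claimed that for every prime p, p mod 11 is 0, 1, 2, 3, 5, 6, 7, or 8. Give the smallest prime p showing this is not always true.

Check each prime p in order until the claim fails.
For p = 2, 3, 5, 7, 11, 13, 17, 19, 23, 29 the conclusion holds.
p = 31: 31 mod 11 = 9 — not in {0, 1, 2, 3, 5, 6, 7, 8}.

p = 31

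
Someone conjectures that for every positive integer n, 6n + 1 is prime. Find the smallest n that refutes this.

n = 4

Check each positive integer n in order until 6n + 1 is not prime.
n = 1: 6n + 1 = 7, prime.
n = 2: 6n + 1 = 13, prime.
n = 3: 6n + 1 = 19, prime.
n = 4: 6n + 1 = 25 = 5 × 5, composite.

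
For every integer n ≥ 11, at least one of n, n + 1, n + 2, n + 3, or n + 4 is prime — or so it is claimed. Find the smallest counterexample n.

Check each integer n ≥ 11 in order until n, n + 1, n + 2, n + 3, n + 4 are all composite.
For n = 11, 12, 13, 14, …, 21, 22, 23 the conclusion holds.
n = 24: 24 = 2 × 12; 25 = 5 × 5; 26 = 2 × 13; 27 = 3 × 9; 28 = 2 × 14 — all composite.
Hence n = 24 is a counterexample.

n = 24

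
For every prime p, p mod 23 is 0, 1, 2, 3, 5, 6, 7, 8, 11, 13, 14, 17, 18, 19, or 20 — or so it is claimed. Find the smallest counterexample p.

p = 61

For p = 2, 3, 5, 7, …, 47, 53, 59 the conclusion holds.
p = 61: 61 mod 23 = 15 — not in {0, 1, 2, 3, 5, 6, 7, 8, 11, 13, 14, 17, 18, 19, 20}.
So p = 61 is the smallest counterexample.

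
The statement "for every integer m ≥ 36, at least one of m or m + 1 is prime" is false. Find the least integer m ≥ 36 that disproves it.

A counterexample is any integer m ≥ 36 such that m, m + 1 are both composite; we check each in order.
m = 36: 37 is prime.
m = 37: 37 is prime.
m = 38: 38 = 2 × 19; 39 = 3 × 13 — both composite.
Hence m = 38 is a counterexample.

m = 38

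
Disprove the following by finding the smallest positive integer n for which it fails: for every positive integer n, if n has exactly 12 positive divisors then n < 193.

n = 198

For n = 60, 72, 84, 90, …, 150, 156, 160 the conclusion holds.
n = 198: τ(198) = 12; 198 ≥ 193.
Hence n = 198 is a counterexample.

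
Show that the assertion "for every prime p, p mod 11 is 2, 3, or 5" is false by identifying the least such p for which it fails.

p = 7

For p = 2, 3, 5 the conclusion holds.
p = 7: 7 mod 11 = 7 — not in {2, 3, 5}.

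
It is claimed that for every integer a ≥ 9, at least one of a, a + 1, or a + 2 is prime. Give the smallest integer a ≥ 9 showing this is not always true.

The first 5 eligible values, up to a = 13, all satisfy the conclusion.
a = 14: 14 = 2 × 7; 15 = 3 × 5; 16 = 2 × 8 — all composite.

a = 14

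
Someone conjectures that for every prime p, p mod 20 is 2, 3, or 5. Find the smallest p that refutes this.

p = 7

We need the least prime p for which the claim fails.
For p = 2, 3, 5 the conclusion holds.
p = 7: 7 mod 20 = 7 — not in {2, 3, 5}.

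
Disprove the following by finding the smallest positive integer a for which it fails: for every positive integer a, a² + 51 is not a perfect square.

A counterexample is any positive integer a such that a² + 51 is a perfect square; we check each in order.
a = 1: 1² + 51 = 52, not a perfect square.
a = 2: 2² + 51 = 55, not a perfect square.
a = 3: 3² + 51 = 60, not a perfect square.
a = 4: 4² + 51 = 67, not a perfect square.
a = 5: 5² + 51 = 76, not a perfect square.
a = 6: 6² + 51 = 87, not a perfect square.
a = 7: 7² + 51 = 100 = 10², a perfect square.

a = 7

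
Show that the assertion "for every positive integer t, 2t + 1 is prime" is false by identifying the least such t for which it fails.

t = 4

For t = 1, 2, 3 the conclusion holds.
t = 4: 2t + 1 = 9 = 3 × 3, composite.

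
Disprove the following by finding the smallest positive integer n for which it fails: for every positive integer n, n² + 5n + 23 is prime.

n = 14

The first 13 eligible values, up to n = 13, all satisfy the conclusion.
n = 14: n² + 5n + 23 = 289 = 17 × 17, composite.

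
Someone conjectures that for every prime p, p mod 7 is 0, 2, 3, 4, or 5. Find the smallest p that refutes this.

p = 13

p = 2: 2 mod 7 = 2.
p = 3: 3 mod 7 = 3.
p = 5: 5 mod 7 = 5.
p = 7: 7 mod 7 = 0.
p = 11: 11 mod 7 = 4.
p = 13: 13 mod 7 = 6 — not in {0, 2, 3, 4, 5}.
Hence p = 13 is a counterexample.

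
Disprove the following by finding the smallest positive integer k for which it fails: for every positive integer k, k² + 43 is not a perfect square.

k = 21

For k = 1, 2, 3, 4, …, 18, 19, 20 the conclusion holds.
k = 21: 21² + 43 = 484 = 22², a perfect square.
Hence k = 21 is a counterexample.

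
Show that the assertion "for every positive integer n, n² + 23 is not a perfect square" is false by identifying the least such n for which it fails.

We need the least positive integer n for which n² + 23 is a perfect square.
The first 10 eligible values, up to n = 10, all satisfy the conclusion.
n = 11: 11² + 23 = 144 = 12², a perfect square.
Hence n = 11 is a counterexample.

n = 11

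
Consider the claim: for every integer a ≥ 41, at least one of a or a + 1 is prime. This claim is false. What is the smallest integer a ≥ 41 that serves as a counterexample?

Check each integer a ≥ 41 in order until a, a + 1 are both composite.
For a = 41, 42, 43 the conclusion holds.
a = 44: 44 = 2 × 22; 45 = 3 × 15 — both composite.

a = 44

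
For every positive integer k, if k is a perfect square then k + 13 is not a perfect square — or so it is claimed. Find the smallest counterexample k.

k = 36

The first 5 eligible values, up to k = 25, all satisfy the conclusion.
k = 36: 36 = 6² and 36 + 13 = 49 = 7².
So k = 36 is the smallest counterexample.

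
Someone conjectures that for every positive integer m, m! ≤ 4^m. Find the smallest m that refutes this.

We need the least positive integer m for which m! > 4^m.
For m = 1, 2, 3, 4, 5, 6, 7, 8 the conclusion holds.
m = 9: m! = 362880 and 4^m = 262144, so 362880 > 262144.
Hence m = 9 is a counterexample.

m = 9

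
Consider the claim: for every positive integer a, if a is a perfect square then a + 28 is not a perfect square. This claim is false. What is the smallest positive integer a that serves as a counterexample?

a = 1: 1 + 28 = 29, not a perfect square.
a = 4: 4 + 28 = 32, not a perfect square.
a = 9: 9 + 28 = 37, not a perfect square.
a = 16: 16 + 28 = 44, not a perfect square.
a = 25: 25 + 28 = 53, not a perfect square.
a = 36: 36 = 6² and 36 + 28 = 64 = 8².
So a = 36 is the smallest counterexample.

a = 36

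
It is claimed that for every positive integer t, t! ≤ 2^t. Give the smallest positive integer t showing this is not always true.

Check each positive integer t in order until t! > 2^t.
For t = 1, 2, 3 the conclusion holds.
t = 4: t! = 24 and 2^t = 16, so 24 > 16.
Thus t = 4 disproves the claim, and no smaller t works.

t = 4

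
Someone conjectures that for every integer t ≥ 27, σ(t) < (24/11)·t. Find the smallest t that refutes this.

t = 30

A counterexample is any integer t ≥ 27 such that the claim fails; we check each in order.
t = 27: σ(27) = 40; 40 < 648/11.
t = 28: σ(28) = 56; 56 < 672/11.
t = 29: σ(29) = 30; 30 < 696/11.
t = 30: σ(30) = 72; 72 ≥ 720/11.
Thus t = 30 disproves the claim, and no smaller t works.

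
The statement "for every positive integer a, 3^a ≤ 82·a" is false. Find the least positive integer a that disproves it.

a = 1: 3^a = 3 and 82·a = 82, so 3 ≤ 82.
a = 2: 3^a = 9 and 82·a = 164, so 9 ≤ 164.
a = 3: 3^a = 27 and 82·a = 246, so 27 ≤ 246.
a = 4: 3^a = 81 and 82·a = 328, so 81 ≤ 328.
a = 5: 3^a = 243 and 82·a = 410, so 243 ≤ 410.
a = 6: 3^a = 729 and 82·a = 492, so 729 > 492.
Hence a = 6 is a counterexample.

a = 6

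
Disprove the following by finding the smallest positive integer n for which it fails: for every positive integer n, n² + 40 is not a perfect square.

n = 3

We need the least positive integer n for which n² + 40 is a perfect square.
n = 1: 1² + 40 = 41, not a perfect square.
n = 2: 2² + 40 = 44, not a perfect square.
n = 3: 3² + 40 = 49 = 7², a perfect square.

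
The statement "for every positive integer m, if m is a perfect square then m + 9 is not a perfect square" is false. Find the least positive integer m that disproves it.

m = 16

Check each positive integer m in order until m is a perfect square but m + 9 is a perfect square.
m = 1: 1 + 9 = 10, not a perfect square.
m = 4: 4 + 9 = 13, not a perfect square.
m = 9: 9 + 9 = 18, not a perfect square.
m = 16: 16 = 4² and 16 + 9 = 25 = 5².
Hence m = 16 is a counterexample.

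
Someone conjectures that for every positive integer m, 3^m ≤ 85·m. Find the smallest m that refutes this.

Check each positive integer m in order until 3^m > 85·m.
m = 1: 3^m = 3 and 85·m = 85, so 3 ≤ 85.
m = 2: 3^m = 9 and 85·m = 170, so 9 ≤ 170.
m = 3: 3^m = 27 and 85·m = 255, so 27 ≤ 255.
m = 4: 3^m = 81 and 85·m = 340, so 81 ≤ 340.
m = 5: 3^m = 243 and 85·m = 425, so 243 ≤ 425.
m = 6: 3^m = 729 and 85·m = 510, so 729 > 510.
Thus m = 6 disproves the claim, and no smaller m works.

m = 6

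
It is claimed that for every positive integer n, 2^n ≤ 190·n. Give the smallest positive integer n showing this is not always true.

The first 11 eligible values, up to n = 11, all satisfy the conclusion.
n = 12: 2^n = 4096 and 190·n = 2280, so 4096 > 2280.
Thus n = 12 disproves the claim, and no smaller n works.

n = 12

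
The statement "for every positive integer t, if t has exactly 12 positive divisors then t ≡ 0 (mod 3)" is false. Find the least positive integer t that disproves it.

t = 140

For t = 60, 72, 84, 90, 96, 108, 126, 132 the conclusion holds.
t = 140: τ(140) = 12; 140 ≡ 2 (mod 3).
Hence t = 140 is a counterexample.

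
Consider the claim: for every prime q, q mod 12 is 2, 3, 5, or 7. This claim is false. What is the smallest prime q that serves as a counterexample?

q = 11

q = 2: 2 mod 12 = 2.
q = 3: 3 mod 12 = 3.
q = 5: 5 mod 12 = 5.
q = 7: 7 mod 12 = 7.
q = 11: 11 mod 12 = 11 — not in {2, 3, 5, 7}.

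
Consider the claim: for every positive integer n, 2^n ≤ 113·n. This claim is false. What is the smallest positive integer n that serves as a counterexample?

n = 11

Check each positive integer n in order until 2^n > 113·n.
The first 10 eligible values, up to n = 10, all satisfy the conclusion.
n = 11: 2^n = 2048 and 113·n = 1243, so 2048 > 1243.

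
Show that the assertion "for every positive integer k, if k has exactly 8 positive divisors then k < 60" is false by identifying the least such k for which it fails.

k = 66

Check each positive integer k in order until k has exactly 8 positive divisors but the claim fails.
k = 24: τ(24) = 8; 24 < 60.
k = 30: τ(30) = 8; 30 < 60.
k = 40: τ(40) = 8; 40 < 60.
k = 42: τ(42) = 8; 42 < 60.
k = 54: τ(54) = 8; 54 < 60.
k = 56: τ(56) = 8; 56 < 60.
k = 66: τ(66) = 8; 66 ≥ 60.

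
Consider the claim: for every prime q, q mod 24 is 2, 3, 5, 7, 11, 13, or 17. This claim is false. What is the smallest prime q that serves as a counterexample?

We need the least prime q for which the claim fails.
For q = 2, 3, 5, 7, 11, 13, 17 the conclusion holds.
q = 19: 19 mod 24 = 19 — not in {2, 3, 5, 7, 11, 13, 17}.
Hence q = 19 is a counterexample.

q = 19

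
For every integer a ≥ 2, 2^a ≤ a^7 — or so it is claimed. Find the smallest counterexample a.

a = 37

A counterexample is any integer a ≥ 2 such that 2^a > a^7; we check each in order.
For a = 2, 3, 4, 5, …, 34, 35, 36 the conclusion holds.
a = 37: 2^a = 137438953472 and a^7 = 94931877133, so 137438953472 > 94931877133.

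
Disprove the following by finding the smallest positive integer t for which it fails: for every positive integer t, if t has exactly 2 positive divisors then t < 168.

t = 173

For t = 2, 3, 5, 7, …, 157, 163, 167 the conclusion holds.
t = 173: τ(173) = 2; 173 ≥ 168.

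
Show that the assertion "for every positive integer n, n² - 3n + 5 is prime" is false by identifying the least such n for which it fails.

Check each positive integer n in order until n² - 3n + 5 is not prime.
For n = 1, 2, 3 the conclusion holds.
n = 4: n² - 3n + 5 = 9 = 3 × 3, composite.
So n = 4 is the smallest counterexample.

n = 4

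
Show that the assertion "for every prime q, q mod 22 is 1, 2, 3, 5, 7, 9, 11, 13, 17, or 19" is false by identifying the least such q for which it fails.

q = 37

A counterexample is any prime q such that the claim fails; we check each in order.
For q = 2, 3, 5, 7, …, 23, 29, 31 the conclusion holds.
q = 37: 37 mod 22 = 15 — not in {1, 2, 3, 5, 7, 9, 11, 13, 17, 19}.
Thus q = 37 disproves the claim, and no smaller q works.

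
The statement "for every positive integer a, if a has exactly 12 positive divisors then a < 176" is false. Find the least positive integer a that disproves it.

We need the least positive integer a for which a has exactly 12 positive divisors but the claim fails.
The first 12 eligible values, up to a = 160, all satisfy the conclusion.
a = 198: τ(198) = 12; 198 ≥ 176.
So a = 198 is the smallest counterexample.

a = 198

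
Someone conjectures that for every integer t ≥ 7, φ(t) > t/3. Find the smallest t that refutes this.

Check each integer t ≥ 7 in order until the claim fails.
For t = 7, 8, 9, 10, 11 the conclusion holds.
t = 12: φ(12) = 4 and 12/3 = 4, so φ(12) ≤ 12/3.
So t = 12 is the smallest counterexample.

t = 12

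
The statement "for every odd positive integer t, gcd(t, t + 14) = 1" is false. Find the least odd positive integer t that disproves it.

Check each odd positive integer t in order until gcd(t, t + 14) > 1.
For t = 1, 3, 5 the conclusion holds.
t = 7: gcd(7, 21) = 7.
Thus t = 7 disproves the claim, and no smaller t works.

t = 7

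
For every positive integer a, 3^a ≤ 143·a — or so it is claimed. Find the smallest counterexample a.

a = 7

For a = 1, 2, 3, 4, 5, 6 the conclusion holds.
a = 7: 3^a = 2187 and 143·a = 1001, so 2187 > 1001.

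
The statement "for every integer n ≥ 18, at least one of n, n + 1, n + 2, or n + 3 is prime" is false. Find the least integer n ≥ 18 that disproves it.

Check each integer n ≥ 18 in order until n, n + 1, n + 2, n + 3 are all composite.
The first 6 eligible values, up to n = 23, all satisfy the conclusion.
n = 24: 24 = 2 × 12; 25 = 5 × 5; 26 = 2 × 13; 27 = 3 × 9 — all composite.

n = 24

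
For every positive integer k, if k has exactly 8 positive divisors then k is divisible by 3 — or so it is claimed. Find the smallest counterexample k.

Check each positive integer k in order until k has exactly 8 positive divisors but k is not divisible by 3.
k = 24: τ(24) = 8; 24 mod 3 = 0.
k = 30: τ(30) = 8; 30 mod 3 = 0.
k = 40: τ(40) = 8; 40 mod 3 = 1.
So k = 40 is the smallest counterexample.

k = 40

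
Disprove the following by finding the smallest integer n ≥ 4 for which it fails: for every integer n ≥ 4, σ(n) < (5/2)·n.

n = 24

A counterexample is any integer n ≥ 4 such that the claim fails; we check each in order.
For n = 4, 5, 6, 7, …, 21, 22, 23 the conclusion holds.
n = 24: σ(24) = 60; 60 ≥ 60.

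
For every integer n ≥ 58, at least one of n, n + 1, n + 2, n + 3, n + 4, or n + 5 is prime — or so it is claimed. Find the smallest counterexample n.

We need the least integer n ≥ 58 for which n, n + 1, n + 2, n + 3, n + 4, n + 5 are all composite.
For n = 58, 59, 60, 61, …, 87, 88, 89 the conclusion holds.
n = 90: 90 = 2 × 45; 91 = 7 × 13; 92 = 2 × 46; 93 = 3 × 31; 94 = 2 × 47; 95 = 5 × 19 — all composite.

n = 90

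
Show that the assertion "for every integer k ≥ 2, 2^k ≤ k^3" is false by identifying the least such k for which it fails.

k = 10

For k = 2, 3, 4, 5, 6, 7, 8, 9 the conclusion holds.
k = 10: 2^k = 1024 and k^3 = 1000, so 1024 > 1000.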